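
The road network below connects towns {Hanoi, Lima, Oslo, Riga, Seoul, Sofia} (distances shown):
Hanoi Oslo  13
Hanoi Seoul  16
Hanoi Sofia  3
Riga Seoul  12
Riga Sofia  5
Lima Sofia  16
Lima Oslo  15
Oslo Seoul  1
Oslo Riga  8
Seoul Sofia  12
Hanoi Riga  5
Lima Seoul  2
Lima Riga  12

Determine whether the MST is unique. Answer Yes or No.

No

Kruskal: consider edges lightest-first.
Oslo Seoul (1): add. Components now {Riga} {Oslo,Seoul} {Lima} {Sofia} {Hanoi}
Lima Seoul (2): add. Components now {Riga} {Lima,Oslo,Seoul} {Sofia} {Hanoi}
Hanoi Sofia (3): add. Components now {Riga} {Lima,Oslo,Seoul} {Hanoi,Sofia}
Hanoi Riga (5): add. Components now {Hanoi,Riga,Sofia} {Lima,Oslo,Seoul}
Riga Sofia (5): skip — Riga and Sofia already connected.
Oslo Riga (8): add. Components now {Hanoi,Lima,Oslo,Riga,Seoul,Sofia}
Non-tree edge Riga Sofia has weight 5, equal to the heaviest edge on its tree cycle — swapping gives another MST of the same weight. Not unique.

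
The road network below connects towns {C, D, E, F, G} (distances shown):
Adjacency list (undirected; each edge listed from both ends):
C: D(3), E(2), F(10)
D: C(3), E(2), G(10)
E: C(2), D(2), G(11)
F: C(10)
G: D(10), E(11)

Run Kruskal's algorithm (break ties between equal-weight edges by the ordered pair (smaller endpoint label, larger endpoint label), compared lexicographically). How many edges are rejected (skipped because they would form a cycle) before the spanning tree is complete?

1

Kruskal: consider edges lightest-first.
C-E (2): add. Components now {C,E} {D} {F} {G}
D-E (2): add. Components now {C,D,E} {F} {G}
C-D (3): skip — C and D already connected.
C-F (10): add. Components now {C,D,E,F} {G}
D-G (10): add. Components now {C,D,E,F,G}
Edges rejected before the tree was complete: 1.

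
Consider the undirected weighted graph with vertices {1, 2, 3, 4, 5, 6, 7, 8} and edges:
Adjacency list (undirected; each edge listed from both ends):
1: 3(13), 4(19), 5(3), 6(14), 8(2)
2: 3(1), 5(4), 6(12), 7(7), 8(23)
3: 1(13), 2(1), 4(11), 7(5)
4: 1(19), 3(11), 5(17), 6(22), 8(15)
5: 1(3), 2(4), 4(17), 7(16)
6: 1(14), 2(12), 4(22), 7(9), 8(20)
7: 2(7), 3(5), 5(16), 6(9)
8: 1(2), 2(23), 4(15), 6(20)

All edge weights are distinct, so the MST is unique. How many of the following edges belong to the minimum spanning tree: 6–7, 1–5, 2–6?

Sort edges by weight, then run Kruskal:
2–3 (1): add — endpoints in different components.
1–8 (2): add — endpoints in different components.
1–5 (3): add — endpoints in different components.
2–5 (4): add — endpoints in different components.
3–7 (5): add — endpoints in different components.
2–7 (7): skip — 2 and 7 already connected.
6–7 (9): add — endpoints in different components.
3–4 (11): add — endpoints in different components.
MST edge set: {2–3, 1–8, 1–5, 2–5, 3–7, 6–7, 3–4}.
Of the listed edges, {6–7, 1–5} are in the MST → 2.

2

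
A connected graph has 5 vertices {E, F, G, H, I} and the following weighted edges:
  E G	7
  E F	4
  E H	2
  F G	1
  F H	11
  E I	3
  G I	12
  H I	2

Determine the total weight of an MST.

9

Prim's algorithm from H:
Step 1: frontier [E H 2, H I 2, F H 11] → take E H (2); add E.
Step 2: frontier [E I 3, E F 4, E G 7, H I 2, F H 11] → take H I (2); add I.
Step 3: frontier [E F 4, E G 7, F H 11, G I 12] → take E F (4); add F.
Step 4: frontier [E G 7, F G 1, G I 12] → take F G (1); add G.
MST edges: E H, H I, E F, F G; total weight 2+2+4+1 = 9.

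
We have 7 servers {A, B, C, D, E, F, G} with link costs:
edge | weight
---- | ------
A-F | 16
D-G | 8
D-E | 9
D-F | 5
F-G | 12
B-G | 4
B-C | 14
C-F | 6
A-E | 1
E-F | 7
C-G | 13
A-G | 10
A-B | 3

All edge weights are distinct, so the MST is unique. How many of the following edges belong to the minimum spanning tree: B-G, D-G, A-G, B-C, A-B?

Kruskal: consider edges lightest-first.
A-E (1): add — endpoints in different components.
A-B (3): add — endpoints in different components.
B-G (4): add — endpoints in different components.
D-F (5): add — endpoints in different components.
C-F (6): add — endpoints in different components.
E-F (7): add — endpoints in different components.
MST edge set: {A-E, A-B, B-G, D-F, C-F, E-F}.
Of the listed edges, {B-G, A-B} are in the MST → 2.

2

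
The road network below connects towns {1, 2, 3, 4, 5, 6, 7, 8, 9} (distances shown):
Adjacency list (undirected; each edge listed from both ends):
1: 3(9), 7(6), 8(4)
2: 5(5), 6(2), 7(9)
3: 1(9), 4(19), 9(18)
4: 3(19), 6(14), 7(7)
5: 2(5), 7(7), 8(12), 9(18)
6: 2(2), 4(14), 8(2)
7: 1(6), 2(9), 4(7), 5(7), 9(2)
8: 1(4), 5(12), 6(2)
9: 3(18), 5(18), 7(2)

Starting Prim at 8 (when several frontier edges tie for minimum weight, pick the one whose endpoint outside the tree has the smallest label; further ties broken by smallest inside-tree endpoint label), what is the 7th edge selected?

Grow the tree from 8 using Prim:
Step 1: cheapest edge leaving the tree is 6—8 (2); add 6.
Step 2: cheapest edge leaving the tree is 2—6 (2); add 2.
Step 3: cheapest edge leaving the tree is 1—8 (4); add 1.
Step 4: cheapest edge leaving the tree is 2—5 (5); add 5.
Step 5: cheapest edge leaving the tree is 1—7 (6); add 7.
Step 6: cheapest edge leaving the tree is 7—9 (2); add 9.
Step 7: cheapest edge leaving the tree is 4—7 (7); add 4.
Step 8: cheapest edge leaving the tree is 1—3 (9); add 3.
The 7th edge added is 4—7.

4-7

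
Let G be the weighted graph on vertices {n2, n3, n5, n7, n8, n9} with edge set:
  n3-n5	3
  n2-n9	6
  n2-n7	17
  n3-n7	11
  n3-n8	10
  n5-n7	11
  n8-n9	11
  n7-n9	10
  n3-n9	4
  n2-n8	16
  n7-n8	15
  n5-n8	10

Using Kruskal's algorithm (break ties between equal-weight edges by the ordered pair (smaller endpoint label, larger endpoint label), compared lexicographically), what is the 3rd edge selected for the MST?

n2-n9

Sort edges by weight, then run Kruskal:
n3-n5 (3): add — endpoints in different components.
n3-n9 (4): add — endpoints in different components.
n2-n9 (6): add — endpoints in different components.
n3-n8 (10): add — endpoints in different components.
n5-n8 (10): skip — n5 and n8 already connected.
n7-n9 (10): add — endpoints in different components.
The 3rd edge added is n2-n9.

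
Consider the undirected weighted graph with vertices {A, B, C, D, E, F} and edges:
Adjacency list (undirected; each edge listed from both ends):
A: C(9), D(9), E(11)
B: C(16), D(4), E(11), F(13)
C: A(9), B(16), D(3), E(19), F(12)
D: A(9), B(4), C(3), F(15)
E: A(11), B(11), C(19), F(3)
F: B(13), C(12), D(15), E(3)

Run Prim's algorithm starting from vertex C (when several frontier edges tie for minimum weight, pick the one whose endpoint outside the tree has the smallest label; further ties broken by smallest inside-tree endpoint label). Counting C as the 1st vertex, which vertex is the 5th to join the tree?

E

Prim's algorithm from C:
Step 1: frontier [C-D 3, A-C 9, C-F 12, B-C 16, C-E 19] → take C-D (3); add D.
Step 2: frontier [A-C 9, C-F 12, B-C 16, C-E 19, B-D 4, A-D 9, D-F 15] → take B-D (4); add B.
Step 3: frontier [B-E 11, B-F 13, A-C 9, C-F 12, C-E 19, A-D 9, D-F 15] → take A-C (9); add A.
Step 4: frontier [A-E 11, B-E 11, B-F 13, C-F 12, C-E 19, D-F 15] → take A-E (11); add E.
Step 5: frontier [B-F 13, C-F 12, D-F 15, E-F 3] → take E-F (3); add F.
Vertex order: C, D, B, A, E, F. The 5th vertex is E.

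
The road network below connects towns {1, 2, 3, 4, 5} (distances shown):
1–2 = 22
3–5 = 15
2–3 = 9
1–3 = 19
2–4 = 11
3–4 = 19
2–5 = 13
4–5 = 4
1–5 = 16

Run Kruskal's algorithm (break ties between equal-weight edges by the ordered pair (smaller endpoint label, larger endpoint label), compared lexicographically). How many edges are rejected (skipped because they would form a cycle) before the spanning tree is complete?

Kruskal: consider edges lightest-first.
4–5 (4): add — endpoints in different components.
2–3 (9): add — endpoints in different components.
2–4 (11): add — endpoints in different components.
2–5 (13): skip — 2 and 5 already connected.
3–5 (15): skip — 3 and 5 already connected.
1–5 (16): add — endpoints in different components.
Edges rejected before the tree was complete: 2.

2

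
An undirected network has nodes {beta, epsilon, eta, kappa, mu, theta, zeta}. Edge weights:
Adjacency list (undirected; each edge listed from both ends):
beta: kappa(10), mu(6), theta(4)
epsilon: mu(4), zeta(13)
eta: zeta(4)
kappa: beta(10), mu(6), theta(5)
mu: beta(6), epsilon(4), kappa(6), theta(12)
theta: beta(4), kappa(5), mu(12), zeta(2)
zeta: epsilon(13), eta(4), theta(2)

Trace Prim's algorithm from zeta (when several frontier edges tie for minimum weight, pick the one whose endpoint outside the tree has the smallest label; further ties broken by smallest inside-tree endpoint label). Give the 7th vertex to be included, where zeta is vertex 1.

Prim's algorithm from zeta:
Step 1: cheapest edge leaving the tree is theta zeta (2); add theta.
Step 2: cheapest edge leaving the tree is beta theta (4); add beta.
Step 3: cheapest edge leaving the tree is eta zeta (4); add eta.
Step 4: cheapest edge leaving the tree is kappa theta (5); add kappa.
Step 5: cheapest edge leaving the tree is beta mu (6); add mu.
Step 6: cheapest edge leaving the tree is epsilon mu (4); add epsilon.
Vertex order: zeta, theta, beta, eta, kappa, mu, epsilon. The 7th vertex is epsilon.

epsilon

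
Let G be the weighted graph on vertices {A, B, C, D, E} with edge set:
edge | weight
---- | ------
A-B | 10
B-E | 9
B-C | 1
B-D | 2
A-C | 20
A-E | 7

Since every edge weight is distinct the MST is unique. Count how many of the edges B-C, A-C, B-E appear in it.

2

Sort edges by weight, then run Kruskal:
B-C (1): add — endpoints in different components.
B-D (2): add — endpoints in different components.
A-E (7): add — endpoints in different components.
B-E (9): add — endpoints in different components.
MST edge set: {B-C, B-D, A-E, B-E}.
Of the listed edges, {B-C, B-E} are in the MST → 2.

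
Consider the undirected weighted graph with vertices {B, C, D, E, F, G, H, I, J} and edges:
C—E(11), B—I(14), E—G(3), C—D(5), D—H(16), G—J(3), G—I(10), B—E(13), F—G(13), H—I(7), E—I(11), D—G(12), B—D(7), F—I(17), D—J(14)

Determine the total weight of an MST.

59

Kruskal: consider edges lightest-first.
E—G (3): add — endpoints in different components.
G—J (3): add — endpoints in different components.
C—D (5): add — endpoints in different components.
B—D (7): add — endpoints in different components.
H—I (7): add — endpoints in different components.
G—I (10): add — endpoints in different components.
C—E (11): add — endpoints in different components.
E—I (11): skip — E and I already connected.
D—G (12): skip — D and G already connected.
B—E (13): skip — B and E already connected.
F—G (13): add — endpoints in different components.
MST edges: E—G, G—J, C—D, B—D, H—I, G—I, C—E, F—G; total weight 3+3+5+7+7+10+11+13 = 59.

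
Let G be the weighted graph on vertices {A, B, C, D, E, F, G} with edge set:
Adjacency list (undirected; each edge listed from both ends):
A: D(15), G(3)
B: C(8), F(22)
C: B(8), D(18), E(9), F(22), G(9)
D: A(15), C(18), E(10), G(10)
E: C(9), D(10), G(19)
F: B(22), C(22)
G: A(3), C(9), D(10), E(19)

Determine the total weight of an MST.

61

Sort edges by weight, then run Kruskal:
A-G (3): add. Components now {A,G} {B} {C} {D} {E} {F}
B-C (8): add. Components now {A,G} {B,C} {D} {E} {F}
C-E (9): add. Components now {A,G} {B,C,E} {D} {F}
C-G (9): add. Components now {A,B,C,E,G} {D} {F}
D-E (10): add. Components now {A,B,C,D,E,G} {F}
D-G (10): skip — D and G already connected.
A-D (15): skip — A and D already connected.
C-D (18): skip — C and D already connected.
E-G (19): skip — E and G already connected.
B-F (22): add. Components now {A,B,C,D,E,F,G}
MST edges: A-G, B-C, C-E, C-G, D-E, B-F; total weight 3+8+9+9+10+22 = 61.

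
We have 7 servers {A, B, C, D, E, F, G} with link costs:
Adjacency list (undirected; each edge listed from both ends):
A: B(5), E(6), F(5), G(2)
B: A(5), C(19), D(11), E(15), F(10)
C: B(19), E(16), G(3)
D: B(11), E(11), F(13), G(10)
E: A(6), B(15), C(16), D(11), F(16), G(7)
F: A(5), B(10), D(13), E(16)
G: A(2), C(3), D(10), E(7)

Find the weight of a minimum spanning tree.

31

Kruskal's algorithm — process edges by increasing weight (ties by edge label):
A–G (2): add. Components now {A,G} {B} {C} {D} {E} {F}
C–G (3): add. Components now {A,C,G} {B} {D} {E} {F}
A–B (5): add. Components now {A,B,C,G} {D} {E} {F}
A–F (5): add. Components now {A,B,C,F,G} {D} {E}
A–E (6): add. Components now {A,B,C,E,F,G} {D}
E–G (7): skip — E and G already connected.
B–F (10): skip — B and F already connected.
D–G (10): add. Components now {A,B,C,D,E,F,G}
MST edges: A–G, C–G, A–B, A–F, A–E, D–G; total weight 2+3+5+5+6+10 = 31.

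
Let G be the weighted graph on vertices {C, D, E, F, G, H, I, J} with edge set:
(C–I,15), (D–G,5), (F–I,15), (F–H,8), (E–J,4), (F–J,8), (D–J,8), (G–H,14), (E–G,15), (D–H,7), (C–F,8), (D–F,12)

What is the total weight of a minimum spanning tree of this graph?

55

Sort edges by weight, then run Kruskal:
E–J (4): add — endpoints in different components.
D–G (5): add — endpoints in different components.
D–H (7): add — endpoints in different components.
C–F (8): add — endpoints in different components.
D–J (8): add — endpoints in different components.
F–H (8): add — endpoints in different components.
F–J (8): skip — F and J already connected.
D–F (12): skip — D and F already connected.
G–H (14): skip — G and H already connected.
C–I (15): add — endpoints in different components.
MST edges: E–J, D–G, D–H, C–F, D–J, F–H, C–I; total weight 4+5+7+8+8+8+15 = 55.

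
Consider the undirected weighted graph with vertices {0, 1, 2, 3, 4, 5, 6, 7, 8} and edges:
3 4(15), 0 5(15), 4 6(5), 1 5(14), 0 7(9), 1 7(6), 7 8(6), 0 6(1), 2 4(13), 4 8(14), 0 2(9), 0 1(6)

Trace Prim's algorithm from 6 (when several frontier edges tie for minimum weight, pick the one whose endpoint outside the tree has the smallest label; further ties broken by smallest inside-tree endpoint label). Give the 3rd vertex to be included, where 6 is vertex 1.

Prim, starting at 6.
Step 1: frontier [0 6 1, 4 6 5] → take 0 6 (1); add 0.
Step 2: frontier [0 1 6, 0 2 9, 0 7 9, 0 5 15, 4 6 5] → take 4 6 (5); add 4.
Step 3: frontier [0 1 6, 0 2 9, 0 7 9, 0 5 15, 2 4 13, 4 8 14, 3 4 15] → take 0 1 (6); add 1.
Step 4: frontier [0 2 9, 0 7 9, 0 5 15, 1 7 6, 1 5 14, 2 4 13, 4 8 14, 3 4 15] → take 1 7 (6); add 7.
Step 5: frontier [0 2 9, 0 5 15, 1 5 14, 2 4 13, 4 8 14, 3 4 15, 7 8 6] → take 7 8 (6); add 8.
Step 6: frontier [0 2 9, 0 5 15, 1 5 14, 2 4 13, 3 4 15] → take 0 2 (9); add 2.
Step 7: frontier [0 5 15, 1 5 14, 3 4 15] → take 1 5 (14); add 5.
Step 8: frontier [3 4 15] → take 3 4 (15); add 3.
Vertex order: 6, 0, 4, 1, 7, 8, 2, 5, 3. The 3rd vertex is 4.

4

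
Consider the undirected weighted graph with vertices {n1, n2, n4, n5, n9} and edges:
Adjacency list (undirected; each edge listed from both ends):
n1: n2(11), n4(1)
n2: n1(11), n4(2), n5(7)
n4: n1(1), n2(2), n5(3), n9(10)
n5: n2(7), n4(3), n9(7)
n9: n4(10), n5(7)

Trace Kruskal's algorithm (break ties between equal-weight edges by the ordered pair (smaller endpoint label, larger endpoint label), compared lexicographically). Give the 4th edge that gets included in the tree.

Kruskal: consider edges lightest-first.
n1-n4 (1): add — endpoints in different components.
n2-n4 (2): add — endpoints in different components.
n4-n5 (3): add — endpoints in different components.
n2-n5 (7): skip — n5 and n2 already connected.
n5-n9 (7): add — endpoints in different components.
The 4th edge added is n5-n9.

n5-n9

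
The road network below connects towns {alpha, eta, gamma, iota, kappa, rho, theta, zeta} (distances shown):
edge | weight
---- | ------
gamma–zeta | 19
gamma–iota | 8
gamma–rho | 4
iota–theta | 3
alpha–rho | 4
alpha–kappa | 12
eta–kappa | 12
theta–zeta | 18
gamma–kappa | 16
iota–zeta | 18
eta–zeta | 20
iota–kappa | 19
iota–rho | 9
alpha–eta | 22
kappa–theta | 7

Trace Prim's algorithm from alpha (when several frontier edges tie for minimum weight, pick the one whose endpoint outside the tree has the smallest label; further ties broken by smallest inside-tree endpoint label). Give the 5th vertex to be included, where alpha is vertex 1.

Prim, starting at alpha.
Step 1: cheapest edge leaving the tree is alpha–rho (4); add rho.
Step 2: cheapest edge leaving the tree is gamma–rho (4); add gamma.
Step 3: cheapest edge leaving the tree is gamma–iota (8); add iota.
Step 4: cheapest edge leaving the tree is iota–theta (3); add theta.
Step 5: cheapest edge leaving the tree is kappa–theta (7); add kappa.
Step 6: cheapest edge leaving the tree is eta–kappa (12); add eta.
Step 7: cheapest edge leaving the tree is iota–zeta (18); add zeta.
Vertex order: alpha, rho, gamma, iota, theta, kappa, eta, zeta. The 5th vertex is theta.

theta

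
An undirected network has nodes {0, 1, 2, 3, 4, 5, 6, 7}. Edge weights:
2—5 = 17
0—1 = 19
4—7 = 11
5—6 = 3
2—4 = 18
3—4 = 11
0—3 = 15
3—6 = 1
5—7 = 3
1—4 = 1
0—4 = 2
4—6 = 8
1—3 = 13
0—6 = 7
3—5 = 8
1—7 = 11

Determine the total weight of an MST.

34

Kruskal: consider edges lightest-first.
1—4 (1): add — endpoints in different components.
3—6 (1): add — endpoints in different components.
0—4 (2): add — endpoints in different components.
5—6 (3): add — endpoints in different components.
5—7 (3): add — endpoints in different components.
0—6 (7): add — endpoints in different components.
3—5 (8): skip — 3 and 5 already connected.
4—6 (8): skip — 4 and 6 already connected.
1—7 (11): skip — 1 and 7 already connected.
3—4 (11): skip — 3 and 4 already connected.
4—7 (11): skip — 4 and 7 already connected.
1—3 (13): skip — 1 and 3 already connected.
0—3 (15): skip — 0 and 3 already connected.
2—5 (17): add — endpoints in different components.
MST edges: 1—4, 3—6, 0—4, 5—6, 5—7, 0—6, 2—5; total weight 1+1+2+3+3+7+17 = 34.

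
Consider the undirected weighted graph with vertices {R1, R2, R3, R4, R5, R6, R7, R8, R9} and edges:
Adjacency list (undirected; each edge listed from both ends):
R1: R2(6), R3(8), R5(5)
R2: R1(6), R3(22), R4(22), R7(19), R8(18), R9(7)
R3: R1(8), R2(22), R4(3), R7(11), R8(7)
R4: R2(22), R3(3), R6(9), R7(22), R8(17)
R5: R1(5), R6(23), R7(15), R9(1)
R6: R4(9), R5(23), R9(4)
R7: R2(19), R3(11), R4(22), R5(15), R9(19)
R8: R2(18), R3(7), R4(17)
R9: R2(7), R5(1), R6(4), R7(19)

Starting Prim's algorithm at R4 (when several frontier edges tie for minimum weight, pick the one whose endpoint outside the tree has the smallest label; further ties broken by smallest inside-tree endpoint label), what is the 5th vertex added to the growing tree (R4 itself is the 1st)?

R5

Prim, starting at R4.
Step 1: cheapest edge leaving the tree is R3–R4 (3); add R3.
Step 2: cheapest edge leaving the tree is R3–R8 (7); add R8.
Step 3: cheapest edge leaving the tree is R1–R3 (8); add R1.
Step 4: cheapest edge leaving the tree is R1–R5 (5); add R5.
Step 5: cheapest edge leaving the tree is R5–R9 (1); add R9.
Step 6: cheapest edge leaving the tree is R6–R9 (4); add R6.
Step 7: cheapest edge leaving the tree is R1–R2 (6); add R2.
Step 8: cheapest edge leaving the tree is R3–R7 (11); add R7.
Vertex order: R4, R3, R8, R1, R5, R9, R6, R2, R7. The 5th vertex is R5.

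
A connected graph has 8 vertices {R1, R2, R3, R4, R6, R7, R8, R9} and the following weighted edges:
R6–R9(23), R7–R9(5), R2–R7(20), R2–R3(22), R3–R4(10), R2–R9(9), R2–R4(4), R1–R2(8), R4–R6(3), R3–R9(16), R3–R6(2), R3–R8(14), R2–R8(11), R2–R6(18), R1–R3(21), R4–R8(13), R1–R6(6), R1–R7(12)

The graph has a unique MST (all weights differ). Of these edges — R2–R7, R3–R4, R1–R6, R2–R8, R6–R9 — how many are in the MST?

2

Kruskal: consider edges lightest-first.
R3–R6 (2): add — endpoints in different components.
R4–R6 (3): add — endpoints in different components.
R2–R4 (4): add — endpoints in different components.
R7–R9 (5): add — endpoints in different components.
R1–R6 (6): add — endpoints in different components.
R1–R2 (8): skip — R2 and R1 already connected.
R2–R9 (9): add — endpoints in different components.
R3–R4 (10): skip — R4 and R3 already connected.
R2–R8 (11): add — endpoints in different components.
MST edge set: {R3–R6, R4–R6, R2–R4, R7–R9, R1–R6, R2–R9, R2–R8}.
Of the listed edges, {R1–R6, R2–R8} are in the MST → 2.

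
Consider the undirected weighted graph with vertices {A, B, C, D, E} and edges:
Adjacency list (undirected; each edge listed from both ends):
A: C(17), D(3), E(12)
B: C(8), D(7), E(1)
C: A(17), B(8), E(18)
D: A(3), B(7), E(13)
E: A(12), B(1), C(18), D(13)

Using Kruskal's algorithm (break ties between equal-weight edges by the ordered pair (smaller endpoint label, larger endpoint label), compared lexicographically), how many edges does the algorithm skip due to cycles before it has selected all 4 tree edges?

0

Sort edges by weight, then run Kruskal:
B E (1): add — endpoints in different components.
A D (3): add — endpoints in different components.
B D (7): add — endpoints in different components.
B C (8): add — endpoints in different components.
Edges rejected before the tree was complete: 0.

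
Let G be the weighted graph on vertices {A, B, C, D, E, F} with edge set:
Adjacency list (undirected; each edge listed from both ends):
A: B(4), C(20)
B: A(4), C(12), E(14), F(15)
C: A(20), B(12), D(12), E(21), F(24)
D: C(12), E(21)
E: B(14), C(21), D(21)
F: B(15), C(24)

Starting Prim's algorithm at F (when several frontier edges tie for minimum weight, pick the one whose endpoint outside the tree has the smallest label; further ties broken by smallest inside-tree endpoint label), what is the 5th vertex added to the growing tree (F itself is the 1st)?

D

Prim's algorithm from F:
Step 1: frontier [B-F 15, C-F 24] → take B-F (15); add B.
Step 2: frontier [A-B 4, B-C 12, B-E 14, C-F 24] → take A-B (4); add A.
Step 3: frontier [A-C 20, B-C 12, B-E 14, C-F 24] → take B-C (12); add C.
Step 4: frontier [B-E 14, C-D 12, C-E 21] → take C-D (12); add D.
Step 5: frontier [B-E 14, C-E 21, D-E 21] → take B-E (14); add E.
Vertex order: F, B, A, C, D, E. The 5th vertex is D.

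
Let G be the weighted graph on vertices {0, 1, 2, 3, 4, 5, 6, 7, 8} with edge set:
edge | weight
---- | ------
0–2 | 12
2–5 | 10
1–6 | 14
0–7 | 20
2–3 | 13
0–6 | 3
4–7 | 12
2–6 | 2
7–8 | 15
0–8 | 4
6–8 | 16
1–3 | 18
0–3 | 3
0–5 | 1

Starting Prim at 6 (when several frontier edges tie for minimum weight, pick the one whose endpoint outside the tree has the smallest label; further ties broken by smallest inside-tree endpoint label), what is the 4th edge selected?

0-3

Prim's algorithm from 6:
Step 1: frontier [2–6 2, 0–6 3, 1–6 14, 6–8 16] → take 2–6 (2); add 2.
Step 2: frontier [2–5 10, 0–2 12, 2–3 13, 0–6 3, 1–6 14, 6–8 16] → take 0–6 (3); add 0.
Step 3: frontier [0–5 1, 0–3 3, 0–8 4, 0–7 20, 2–5 10, 2–3 13, 1–6 14, 6–8 16] → take 0–5 (1); add 5.
Step 4: frontier [0–3 3, 0–8 4, 0–7 20, 2–3 13, 1–6 14, 6–8 16] → take 0–3 (3); add 3.
Step 5: frontier [0–8 4, 0–7 20, 1–3 18, 1–6 14, 6–8 16] → take 0–8 (4); add 8.
Step 6: frontier [0–7 20, 1–3 18, 1–6 14, 7–8 15] → take 1–6 (14); add 1.
Step 7: frontier [0–7 20, 7–8 15] → take 7–8 (15); add 7.
Step 8: frontier [4–7 12] → take 4–7 (12); add 4.
The 4th edge added is 0–3.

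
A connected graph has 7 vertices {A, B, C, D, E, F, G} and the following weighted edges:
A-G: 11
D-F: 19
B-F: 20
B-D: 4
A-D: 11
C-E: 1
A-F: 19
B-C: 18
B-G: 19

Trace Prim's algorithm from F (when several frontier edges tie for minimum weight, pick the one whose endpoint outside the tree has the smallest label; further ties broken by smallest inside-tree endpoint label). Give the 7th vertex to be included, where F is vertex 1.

Grow the tree from F using Prim:
Step 1: frontier [A-F 19, D-F 19, B-F 20] → take A-F (19); add A.
Step 2: frontier [A-D 11, A-G 11, D-F 19, B-F 20] → take A-D (11); add D.
Step 3: frontier [A-G 11, B-D 4, B-F 20] → take B-D (4); add B.
Step 4: frontier [A-G 11, B-C 18, B-G 19] → take A-G (11); add G.
Step 5: frontier [B-C 18] → take B-C (18); add C.
Step 6: frontier [C-E 1] → take C-E (1); add E.
Vertex order: F, A, D, B, G, C, E. The 7th vertex is E.

E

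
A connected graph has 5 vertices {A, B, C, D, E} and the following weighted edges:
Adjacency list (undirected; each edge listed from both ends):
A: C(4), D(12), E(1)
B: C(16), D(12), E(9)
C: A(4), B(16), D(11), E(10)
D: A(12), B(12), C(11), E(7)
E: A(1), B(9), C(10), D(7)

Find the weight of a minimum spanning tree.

21

Grow the tree from C using Prim:
Step 1: frontier [A-C 4, C-E 10, C-D 11, B-C 16] → take A-C (4); add A.
Step 2: frontier [A-E 1, A-D 12, C-E 10, C-D 11, B-C 16] → take A-E (1); add E.
Step 3: frontier [A-D 12, C-D 11, B-C 16, D-E 7, B-E 9] → take D-E (7); add D.
Step 4: frontier [B-C 16, B-D 12, B-E 9] → take B-E (9); add B.
MST edges: A-C, A-E, D-E, B-E; total weight 4+1+7+9 = 21.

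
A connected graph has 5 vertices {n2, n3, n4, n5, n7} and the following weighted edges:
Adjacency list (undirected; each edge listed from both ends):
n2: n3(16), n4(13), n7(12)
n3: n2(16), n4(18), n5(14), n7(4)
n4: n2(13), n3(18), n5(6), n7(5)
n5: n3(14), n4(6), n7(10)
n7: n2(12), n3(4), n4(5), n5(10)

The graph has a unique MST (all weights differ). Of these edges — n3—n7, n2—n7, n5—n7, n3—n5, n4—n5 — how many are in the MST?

Kruskal: consider edges lightest-first.
n3—n7 (4): add — endpoints in different components.
n4—n7 (5): add — endpoints in different components.
n4—n5 (6): add — endpoints in different components.
n5—n7 (10): skip — n7 and n5 already connected.
n2—n7 (12): add — endpoints in different components.
MST edge set: {n3—n7, n4—n7, n4—n5, n2—n7}.
Of the listed edges, {n3—n7, n2—n7, n4—n5} are in the MST → 3.

3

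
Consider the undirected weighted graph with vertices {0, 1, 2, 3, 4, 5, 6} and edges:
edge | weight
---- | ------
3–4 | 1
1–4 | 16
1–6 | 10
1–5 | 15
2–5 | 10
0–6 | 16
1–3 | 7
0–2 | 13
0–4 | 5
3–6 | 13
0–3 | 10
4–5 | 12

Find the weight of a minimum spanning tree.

Sort edges by weight, then run Kruskal:
3–4 (1): add — endpoints in different components.
0–4 (5): add — endpoints in different components.
1–3 (7): add — endpoints in different components.
0–3 (10): skip — 0 and 3 already connected.
1–6 (10): add — endpoints in different components.
2–5 (10): add — endpoints in different components.
4–5 (12): add — endpoints in different components.
MST edges: 3–4, 0–4, 1–3, 1–6, 2–5, 4–5; total weight 1+5+7+10+10+12 = 45.

45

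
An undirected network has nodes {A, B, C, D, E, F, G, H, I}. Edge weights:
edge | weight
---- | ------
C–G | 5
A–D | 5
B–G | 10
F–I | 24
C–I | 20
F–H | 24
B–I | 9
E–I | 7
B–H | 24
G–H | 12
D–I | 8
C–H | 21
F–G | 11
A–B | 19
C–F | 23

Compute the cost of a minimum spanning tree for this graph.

67

Prim's algorithm from E:
Step 1: cheapest edge leaving the tree is E–I (7); add I.
Step 2: cheapest edge leaving the tree is D–I (8); add D.
Step 3: cheapest edge leaving the tree is A–D (5); add A.
Step 4: cheapest edge leaving the tree is B–I (9); add B.
Step 5: cheapest edge leaving the tree is B–G (10); add G.
Step 6: cheapest edge leaving the tree is C–G (5); add C.
Step 7: cheapest edge leaving the tree is F–G (11); add F.
Step 8: cheapest edge leaving the tree is G–H (12); add H.
MST edges: E–I, D–I, A–D, B–I, B–G, C–G, F–G, G–H; total weight 7+8+5+9+10+5+11+12 = 67.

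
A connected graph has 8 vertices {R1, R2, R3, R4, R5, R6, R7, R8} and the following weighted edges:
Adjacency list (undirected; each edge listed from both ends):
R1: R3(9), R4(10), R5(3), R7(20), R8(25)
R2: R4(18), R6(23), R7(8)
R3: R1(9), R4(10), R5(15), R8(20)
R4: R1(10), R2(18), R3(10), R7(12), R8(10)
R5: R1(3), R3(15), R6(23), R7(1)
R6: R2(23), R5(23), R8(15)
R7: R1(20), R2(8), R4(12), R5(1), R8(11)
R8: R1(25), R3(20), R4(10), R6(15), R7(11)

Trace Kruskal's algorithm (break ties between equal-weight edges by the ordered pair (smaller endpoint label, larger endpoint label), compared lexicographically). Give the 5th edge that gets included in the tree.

Kruskal's algorithm — process edges by increasing weight (ties by edge label):
R5–R7 (1): add — endpoints in different components.
R1–R5 (3): add — endpoints in different components.
R2–R7 (8): add — endpoints in different components.
R1–R3 (9): add — endpoints in different components.
R1–R4 (10): add — endpoints in different components.
R3–R4 (10): skip — R3 and R4 already connected.
R4–R8 (10): add — endpoints in different components.
R7–R8 (11): skip — R8 and R7 already connected.
R4–R7 (12): skip — R4 and R7 already connected.
R3–R5 (15): skip — R3 and R5 already connected.
R6–R8 (15): add — endpoints in different components.
The 5th edge added is R1–R4.

R1-R4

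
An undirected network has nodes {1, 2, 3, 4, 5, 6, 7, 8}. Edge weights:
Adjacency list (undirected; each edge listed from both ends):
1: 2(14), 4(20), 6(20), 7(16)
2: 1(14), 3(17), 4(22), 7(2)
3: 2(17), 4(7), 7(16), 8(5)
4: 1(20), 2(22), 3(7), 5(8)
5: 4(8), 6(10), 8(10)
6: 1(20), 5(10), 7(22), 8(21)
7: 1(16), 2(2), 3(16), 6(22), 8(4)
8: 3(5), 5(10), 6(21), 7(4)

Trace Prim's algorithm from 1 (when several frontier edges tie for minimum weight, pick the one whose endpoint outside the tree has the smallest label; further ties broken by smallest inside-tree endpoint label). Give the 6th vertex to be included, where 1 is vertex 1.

4

Prim's algorithm from 1:
Step 1: cheapest edge leaving the tree is 1–2 (14); add 2.
Step 2: cheapest edge leaving the tree is 2–7 (2); add 7.
Step 3: cheapest edge leaving the tree is 7–8 (4); add 8.
Step 4: cheapest edge leaving the tree is 3–8 (5); add 3.
Step 5: cheapest edge leaving the tree is 3–4 (7); add 4.
Step 6: cheapest edge leaving the tree is 4–5 (8); add 5.
Step 7: cheapest edge leaving the tree is 5–6 (10); add 6.
Vertex order: 1, 2, 7, 8, 3, 4, 5, 6. The 6th vertex is 4.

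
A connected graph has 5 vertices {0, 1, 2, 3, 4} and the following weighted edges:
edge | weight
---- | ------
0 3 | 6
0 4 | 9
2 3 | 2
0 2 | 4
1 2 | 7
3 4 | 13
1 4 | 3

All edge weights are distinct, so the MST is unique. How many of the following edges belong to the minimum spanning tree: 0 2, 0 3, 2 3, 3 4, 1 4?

3

Kruskal's algorithm — process edges by increasing weight (ties by edge label):
2 3 (2): add. Components now {0} {1} {2,3} {4}
1 4 (3): add. Components now {0} {1,4} {2,3}
0 2 (4): add. Components now {0,2,3} {1,4}
0 3 (6): skip — 0 and 3 already connected.
1 2 (7): add. Components now {0,1,2,3,4}
MST edge set: {2 3, 1 4, 0 2, 1 2}.
Of the listed edges, {0 2, 2 3, 1 4} are in the MST → 3.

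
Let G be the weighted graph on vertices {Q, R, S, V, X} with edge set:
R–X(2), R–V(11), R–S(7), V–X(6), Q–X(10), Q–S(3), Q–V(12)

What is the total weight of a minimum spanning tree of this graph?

18

Kruskal's algorithm — process edges by increasing weight (ties by edge label):
R–X (2): add — endpoints in different components.
Q–S (3): add — endpoints in different components.
V–X (6): add — endpoints in different components.
R–S (7): add — endpoints in different components.
MST edges: R–X, Q–S, V–X, R–S; total weight 2+3+6+7 = 18.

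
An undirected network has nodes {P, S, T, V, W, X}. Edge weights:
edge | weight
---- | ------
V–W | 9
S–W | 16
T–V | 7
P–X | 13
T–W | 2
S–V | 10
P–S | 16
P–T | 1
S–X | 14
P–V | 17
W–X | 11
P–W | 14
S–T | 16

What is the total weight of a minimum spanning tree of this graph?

31

Grow the tree from V using Prim:
Step 1: cheapest edge leaving the tree is T–V (7); add T.
Step 2: cheapest edge leaving the tree is P–T (1); add P.
Step 3: cheapest edge leaving the tree is T–W (2); add W.
Step 4: cheapest edge leaving the tree is S–V (10); add S.
Step 5: cheapest edge leaving the tree is W–X (11); add X.
MST edges: T–V, P–T, T–W, S–V, W–X; total weight 7+1+2+10+11 = 31.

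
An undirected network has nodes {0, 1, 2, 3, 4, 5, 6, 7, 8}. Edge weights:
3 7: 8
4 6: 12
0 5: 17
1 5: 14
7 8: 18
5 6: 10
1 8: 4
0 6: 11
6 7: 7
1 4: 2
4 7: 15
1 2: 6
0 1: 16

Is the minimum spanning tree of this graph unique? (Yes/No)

Sort edges by weight, then run Kruskal:
1 4 (2): add — endpoints in different components.
1 8 (4): add — endpoints in different components.
1 2 (6): add — endpoints in different components.
6 7 (7): add — endpoints in different components.
3 7 (8): add — endpoints in different components.
5 6 (10): add — endpoints in different components.
0 6 (11): add — endpoints in different components.
4 6 (12): add — endpoints in different components.
Every non-tree edge has weight strictly greater than the heaviest edge on the tree path between its endpoints, so the MST is unique.

Yes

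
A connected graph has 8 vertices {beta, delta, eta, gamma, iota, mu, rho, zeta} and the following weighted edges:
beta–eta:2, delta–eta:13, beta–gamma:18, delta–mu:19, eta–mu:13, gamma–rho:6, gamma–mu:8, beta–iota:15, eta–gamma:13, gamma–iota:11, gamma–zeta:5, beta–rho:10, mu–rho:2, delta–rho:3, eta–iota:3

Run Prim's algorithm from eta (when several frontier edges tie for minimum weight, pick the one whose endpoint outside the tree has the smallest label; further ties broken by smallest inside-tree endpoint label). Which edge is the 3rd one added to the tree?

beta-rho

Prim's algorithm from eta:
Step 1: cheapest edge leaving the tree is beta–eta (2); add beta.
Step 2: cheapest edge leaving the tree is eta–iota (3); add iota.
Step 3: cheapest edge leaving the tree is beta–rho (10); add rho.
Step 4: cheapest edge leaving the tree is mu–rho (2); add mu.
Step 5: cheapest edge leaving the tree is delta–rho (3); add delta.
Step 6: cheapest edge leaving the tree is gamma–rho (6); add gamma.
Step 7: cheapest edge leaving the tree is gamma–zeta (5); add zeta.
The 3rd edge added is beta–rho.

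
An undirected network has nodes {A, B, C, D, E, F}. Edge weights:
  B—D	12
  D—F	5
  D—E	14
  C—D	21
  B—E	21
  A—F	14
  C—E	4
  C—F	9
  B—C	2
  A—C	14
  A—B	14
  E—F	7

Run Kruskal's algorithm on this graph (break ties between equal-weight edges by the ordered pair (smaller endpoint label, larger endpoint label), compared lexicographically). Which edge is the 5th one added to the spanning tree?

Sort edges by weight, then run Kruskal:
B—C (2): add — endpoints in different components.
C—E (4): add — endpoints in different components.
D—F (5): add — endpoints in different components.
E—F (7): add — endpoints in different components.
C—F (9): skip — C and F already connected.
B—D (12): skip — B and D already connected.
A—B (14): add — endpoints in different components.
The 5th edge added is A—B.

A-B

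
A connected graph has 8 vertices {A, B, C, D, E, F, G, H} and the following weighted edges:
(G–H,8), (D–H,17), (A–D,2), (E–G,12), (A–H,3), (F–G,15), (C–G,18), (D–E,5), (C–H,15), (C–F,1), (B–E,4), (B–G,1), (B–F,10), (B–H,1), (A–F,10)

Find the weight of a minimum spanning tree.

Prim's algorithm from H:
Step 1: cheapest edge leaving the tree is B–H (1); add B.
Step 2: cheapest edge leaving the tree is B–G (1); add G.
Step 3: cheapest edge leaving the tree is A–H (3); add A.
Step 4: cheapest edge leaving the tree is A–D (2); add D.
Step 5: cheapest edge leaving the tree is B–E (4); add E.
Step 6: cheapest edge leaving the tree is A–F (10); add F.
Step 7: cheapest edge leaving the tree is C–F (1); add C.
MST edges: B–H, B–G, A–H, A–D, B–E, A–F, C–F; total weight 1+1+3+2+4+10+1 = 22.

22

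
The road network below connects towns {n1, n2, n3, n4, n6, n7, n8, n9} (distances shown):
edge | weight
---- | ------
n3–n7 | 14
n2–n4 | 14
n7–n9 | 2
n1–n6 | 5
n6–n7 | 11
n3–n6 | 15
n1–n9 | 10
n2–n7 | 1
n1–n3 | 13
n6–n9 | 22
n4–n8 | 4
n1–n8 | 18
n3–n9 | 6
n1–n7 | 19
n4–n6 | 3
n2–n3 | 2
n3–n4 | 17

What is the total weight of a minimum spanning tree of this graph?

27

Prim's algorithm from n6:
Step 1: cheapest edge leaving the tree is n4–n6 (3); add n4.
Step 2: cheapest edge leaving the tree is n4–n8 (4); add n8.
Step 3: cheapest edge leaving the tree is n1–n6 (5); add n1.
Step 4: cheapest edge leaving the tree is n1–n9 (10); add n9.
Step 5: cheapest edge leaving the tree is n7–n9 (2); add n7.
Step 6: cheapest edge leaving the tree is n2–n7 (1); add n2.
Step 7: cheapest edge leaving the tree is n2–n3 (2); add n3.
MST edges: n4–n6, n4–n8, n1–n6, n1–n9, n7–n9, n2–n7, n2–n3; total weight 3+4+5+10+2+1+2 = 27.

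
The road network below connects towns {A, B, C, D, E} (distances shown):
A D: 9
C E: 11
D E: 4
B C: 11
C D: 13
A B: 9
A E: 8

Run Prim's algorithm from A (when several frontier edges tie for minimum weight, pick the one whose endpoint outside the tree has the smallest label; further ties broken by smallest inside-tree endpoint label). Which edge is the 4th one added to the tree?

Grow the tree from A using Prim:
Step 1: frontier [A E 8, A B 9, A D 9] → take A E (8); add E.
Step 2: frontier [A B 9, A D 9, D E 4, C E 11] → take D E (4); add D.
Step 3: frontier [A B 9, C D 13, C E 11] → take A B (9); add B.
Step 4: frontier [B C 11, C D 13, C E 11] → take B C (11); add C.
The 4th edge added is B C.

B-C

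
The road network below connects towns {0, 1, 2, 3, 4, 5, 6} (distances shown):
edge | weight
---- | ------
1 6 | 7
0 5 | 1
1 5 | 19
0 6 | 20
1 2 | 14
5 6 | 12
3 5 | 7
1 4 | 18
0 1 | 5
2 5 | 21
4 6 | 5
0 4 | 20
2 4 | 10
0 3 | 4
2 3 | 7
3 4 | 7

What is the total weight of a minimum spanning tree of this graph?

Prim's algorithm from 0:
Step 1: cheapest edge leaving the tree is 0 5 (1); add 5.
Step 2: cheapest edge leaving the tree is 0 3 (4); add 3.
Step 3: cheapest edge leaving the tree is 0 1 (5); add 1.
Step 4: cheapest edge leaving the tree is 2 3 (7); add 2.
Step 5: cheapest edge leaving the tree is 3 4 (7); add 4.
Step 6: cheapest edge leaving the tree is 4 6 (5); add 6.
MST edges: 0 5, 0 3, 0 1, 2 3, 3 4, 4 6; total weight 1+4+5+7+7+5 = 29.

29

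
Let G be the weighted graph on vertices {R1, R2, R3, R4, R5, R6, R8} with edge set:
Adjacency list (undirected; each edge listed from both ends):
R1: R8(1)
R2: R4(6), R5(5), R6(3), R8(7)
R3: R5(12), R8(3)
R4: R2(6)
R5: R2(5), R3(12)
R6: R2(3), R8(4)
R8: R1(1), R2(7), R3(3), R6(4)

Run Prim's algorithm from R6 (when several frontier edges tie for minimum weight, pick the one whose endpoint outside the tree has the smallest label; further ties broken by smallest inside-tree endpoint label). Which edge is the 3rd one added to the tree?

Prim's algorithm from R6:
Step 1: frontier [R2 R6 3, R6 R8 4] → take R2 R6 (3); add R2.
Step 2: frontier [R2 R5 5, R2 R4 6, R2 R8 7, R6 R8 4] → take R6 R8 (4); add R8.
Step 3: frontier [R2 R5 5, R2 R4 6, R1 R8 1, R3 R8 3] → take R1 R8 (1); add R1.
Step 4: frontier [R2 R5 5, R2 R4 6, R3 R8 3] → take R3 R8 (3); add R3.
Step 5: frontier [R2 R5 5, R2 R4 6, R3 R5 12] → take R2 R5 (5); add R5.
Step 6: frontier [R2 R4 6] → take R2 R4 (6); add R4.
The 3rd edge added is R1 R8.

R1-R8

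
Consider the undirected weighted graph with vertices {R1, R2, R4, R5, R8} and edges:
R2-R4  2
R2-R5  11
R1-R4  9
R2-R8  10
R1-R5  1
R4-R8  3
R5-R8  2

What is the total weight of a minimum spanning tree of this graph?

Kruskal: consider edges lightest-first.
R1-R5 (1): add. Components now {R2} {R1,R5} {R4} {R8}
R2-R4 (2): add. Components now {R2,R4} {R1,R5} {R8}
R5-R8 (2): add. Components now {R2,R4} {R1,R5,R8}
R4-R8 (3): add. Components now {R1,R2,R4,R5,R8}
MST edges: R1-R5, R2-R4, R5-R8, R4-R8; total weight 1+2+2+3 = 8.

8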